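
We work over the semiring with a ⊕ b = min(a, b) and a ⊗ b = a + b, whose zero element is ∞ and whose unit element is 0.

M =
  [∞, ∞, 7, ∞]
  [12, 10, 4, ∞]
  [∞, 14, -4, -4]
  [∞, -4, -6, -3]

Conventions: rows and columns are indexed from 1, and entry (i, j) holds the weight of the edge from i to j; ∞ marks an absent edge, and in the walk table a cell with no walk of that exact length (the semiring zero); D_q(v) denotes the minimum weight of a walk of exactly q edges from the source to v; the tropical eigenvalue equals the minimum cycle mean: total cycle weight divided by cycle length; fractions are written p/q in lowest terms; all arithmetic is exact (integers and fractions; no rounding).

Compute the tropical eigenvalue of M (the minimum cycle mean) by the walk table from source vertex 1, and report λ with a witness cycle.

q=0: [0, ∞, ∞, ∞]
q=1: [∞, ∞, 7, ∞]
q=2: [∞, 21, 3, 3]
q=3: [33, -1, -3, -1]
q=4: [11, -5, -7, -7]
Optimal cycle mean attained by: cycle 3->4->3, total (-4) + (-6), length 2.
Answer: λ = -5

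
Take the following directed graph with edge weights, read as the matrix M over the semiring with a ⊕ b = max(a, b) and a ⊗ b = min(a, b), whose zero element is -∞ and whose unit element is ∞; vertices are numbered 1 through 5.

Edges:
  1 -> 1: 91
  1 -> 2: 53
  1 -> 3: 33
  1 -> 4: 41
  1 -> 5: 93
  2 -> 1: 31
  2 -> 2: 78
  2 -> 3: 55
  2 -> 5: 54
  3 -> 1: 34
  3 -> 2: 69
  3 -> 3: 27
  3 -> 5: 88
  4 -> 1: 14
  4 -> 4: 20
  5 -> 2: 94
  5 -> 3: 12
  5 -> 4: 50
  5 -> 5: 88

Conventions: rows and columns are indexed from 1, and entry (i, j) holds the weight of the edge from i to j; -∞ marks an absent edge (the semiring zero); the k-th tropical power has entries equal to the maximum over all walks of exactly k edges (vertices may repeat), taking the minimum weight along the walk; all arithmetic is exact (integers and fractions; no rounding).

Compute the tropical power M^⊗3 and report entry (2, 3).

M^⊗2:
  [91, 93, 53, 50, 91]
  [34, 78, 55, 50, 55]
  [34, 88, 55, 50, 88]
  [14, 14, 14, 20, 14]
  [31, 88, 55, 50, 88]
M^⊗3:
  [91, 91, 55, 50, 91]
  [34, 78, 55, 50, 55]
  [34, 88, 55, 50, 88]
  [14, 14, 14, 20, 14]
  [34, 88, 55, 50, 88]
Key observation: the optimum is the walk 2->2->2->3, with weight 78 min 78 min 55 = 55.
Optimal value attained by: walk 2->2->2->3.
Answer: (M^⊗3)[2][3] = 55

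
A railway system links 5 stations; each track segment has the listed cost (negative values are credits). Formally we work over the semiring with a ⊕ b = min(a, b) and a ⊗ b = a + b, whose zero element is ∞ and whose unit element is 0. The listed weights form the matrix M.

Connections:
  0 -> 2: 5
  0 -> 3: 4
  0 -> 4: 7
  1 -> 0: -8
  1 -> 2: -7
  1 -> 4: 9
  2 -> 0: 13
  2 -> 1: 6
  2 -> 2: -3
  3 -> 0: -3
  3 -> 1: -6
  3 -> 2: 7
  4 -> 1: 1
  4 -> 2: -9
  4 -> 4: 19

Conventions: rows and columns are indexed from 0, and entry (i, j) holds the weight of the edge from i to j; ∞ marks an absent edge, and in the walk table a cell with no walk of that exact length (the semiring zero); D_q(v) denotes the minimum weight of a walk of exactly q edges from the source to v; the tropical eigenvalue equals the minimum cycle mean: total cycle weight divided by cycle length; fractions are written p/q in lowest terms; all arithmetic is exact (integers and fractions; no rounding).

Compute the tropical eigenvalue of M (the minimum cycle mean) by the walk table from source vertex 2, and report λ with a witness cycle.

q=0: [∞, ∞, 0, ∞, ∞]
q=1: [13, 6, -3, ∞, ∞]
q=2: [-2, 3, -6, 17, 15]
q=3: [-5, 0, -9, 2, 5]
q=4: [-8, -4, -12, -1, 2]
q=5: [-12, -7, -15, -4, -1]
Optimal cycle mean attained by: cycle 0->3->1->0, total 4 + (-6) + (-8), length 3.
Answer: λ = -10/3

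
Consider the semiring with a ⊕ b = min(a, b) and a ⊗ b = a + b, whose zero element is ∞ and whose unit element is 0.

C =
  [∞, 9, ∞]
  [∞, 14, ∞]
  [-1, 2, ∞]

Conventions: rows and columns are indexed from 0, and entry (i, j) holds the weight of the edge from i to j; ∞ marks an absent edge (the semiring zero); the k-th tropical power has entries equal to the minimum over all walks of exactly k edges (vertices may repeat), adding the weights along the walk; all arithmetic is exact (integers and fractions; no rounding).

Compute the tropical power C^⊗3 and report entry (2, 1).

C^⊗2:
  [∞, 23, ∞]
  [∞, 28, ∞]
  [∞, 8, ∞]
C^⊗3:
  [∞, 37, ∞]
  [∞, 42, ∞]
  [∞, 22, ∞]
Key observation: the optimum is the walk 2->0->1->1, with weight (-1) + 9 + 14 = 22.
Optimal value attained by: walk 2->0->1->1.
Answer: (C^⊗3)[2][1] = 22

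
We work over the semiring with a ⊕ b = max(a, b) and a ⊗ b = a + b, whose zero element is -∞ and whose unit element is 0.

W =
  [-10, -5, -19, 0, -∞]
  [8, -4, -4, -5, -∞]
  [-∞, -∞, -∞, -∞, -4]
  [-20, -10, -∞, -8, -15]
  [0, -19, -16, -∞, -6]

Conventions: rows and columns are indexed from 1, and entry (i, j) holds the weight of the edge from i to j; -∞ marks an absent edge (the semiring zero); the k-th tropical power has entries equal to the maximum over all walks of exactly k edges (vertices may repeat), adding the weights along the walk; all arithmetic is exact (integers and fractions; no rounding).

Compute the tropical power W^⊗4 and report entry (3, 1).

W^⊗2:
  [3, -9, -9, -8, -15]
  [4, 3, -8, 8, -8]
  [-4, -23, -20, -∞, -10]
  [-2, -14, -14, -15, -21]
  [-6, -5, -19, 0, -12]
W^⊗3:
  [-1, -2, -13, 3, -13]
  [11, -1, -1, 4, -7]
  [-10, -9, -23, -4, -16]
  [-6, -7, -18, -2, -18]
  [3, -9, -9, -6, -15]
W^⊗4:
  [6, -6, -6, -1, -12]
  [7, 6, -5, 11, -5]
  [-1, -13, -13, -10, -19]
  [1, -11, -11, -6, -17]
  [-1, -2, -13, 3, -13]
Key observation: the optimum is the walk 3->5->1->2->1, with weight (-4) + 0 + (-5) + 8 = -1.
Optimal value attained by: walk 3->5->1->2->1.
Answer: (W^⊗4)[3][1] = -1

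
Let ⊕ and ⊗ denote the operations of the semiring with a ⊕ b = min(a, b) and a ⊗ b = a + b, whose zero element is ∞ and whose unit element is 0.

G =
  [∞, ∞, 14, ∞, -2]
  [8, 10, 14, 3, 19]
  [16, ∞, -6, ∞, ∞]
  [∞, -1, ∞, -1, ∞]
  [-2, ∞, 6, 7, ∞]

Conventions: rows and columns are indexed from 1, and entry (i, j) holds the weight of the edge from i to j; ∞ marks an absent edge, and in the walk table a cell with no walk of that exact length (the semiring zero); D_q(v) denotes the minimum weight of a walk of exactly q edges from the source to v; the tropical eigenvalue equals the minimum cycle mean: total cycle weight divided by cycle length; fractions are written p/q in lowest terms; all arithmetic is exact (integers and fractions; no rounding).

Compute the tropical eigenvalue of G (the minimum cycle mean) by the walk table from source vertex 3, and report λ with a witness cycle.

q=0: [∞, ∞, 0, ∞, ∞]
q=1: [16, ∞, -6, ∞, ∞]
q=2: [10, ∞, -12, ∞, 14]
q=3: [4, ∞, -18, 21, 8]
q=4: [-2, 20, -24, 15, 2]
q=5: [-8, 14, -30, 9, -4]
Optimal cycle mean attained by: cycle 3->3, total (-6), length 1.
Answer: λ = -6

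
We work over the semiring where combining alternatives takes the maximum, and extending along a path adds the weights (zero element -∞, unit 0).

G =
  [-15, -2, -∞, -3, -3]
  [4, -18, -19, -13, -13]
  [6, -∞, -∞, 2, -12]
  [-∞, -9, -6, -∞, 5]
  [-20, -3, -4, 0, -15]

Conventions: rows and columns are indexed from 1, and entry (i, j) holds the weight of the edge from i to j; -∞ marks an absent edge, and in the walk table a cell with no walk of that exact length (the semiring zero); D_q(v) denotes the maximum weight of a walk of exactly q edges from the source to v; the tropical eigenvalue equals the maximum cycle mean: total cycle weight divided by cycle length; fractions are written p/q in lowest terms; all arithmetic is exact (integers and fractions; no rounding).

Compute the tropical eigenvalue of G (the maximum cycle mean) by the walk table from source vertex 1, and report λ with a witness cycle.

q=0: [0, -∞, -∞, -∞, -∞]
q=1: [-15, -2, -∞, -3, -3]
q=2: [2, -6, -7, -3, 2]
q=3: [-1, 0, -2, 2, 2]
q=4: [4, -1, -2, 2, 7]
q=5: [4, 4, 3, 7, 7]
Optimal cycle mean attained by: cycle 4->5->4, total 5 + 0, length 2.
Answer: λ = 5/2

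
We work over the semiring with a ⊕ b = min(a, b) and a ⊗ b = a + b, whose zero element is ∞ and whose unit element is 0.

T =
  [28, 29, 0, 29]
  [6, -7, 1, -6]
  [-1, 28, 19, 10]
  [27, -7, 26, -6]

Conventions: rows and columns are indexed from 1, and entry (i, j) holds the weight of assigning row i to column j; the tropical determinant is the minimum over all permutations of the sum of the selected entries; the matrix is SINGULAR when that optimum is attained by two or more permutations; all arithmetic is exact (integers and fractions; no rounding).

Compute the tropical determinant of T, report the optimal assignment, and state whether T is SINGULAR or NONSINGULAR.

σ = (1, 2, 3, 4): 28 + (-7) + 19 + (-6) = 34
σ = (1, 2, 4, 3): 28 + (-7) + 10 + 26 = 57
σ = (1, 3, 2, 4): 28 + 1 + 28 + (-6) = 51
σ = (1, 3, 4, 2): 28 + 1 + 10 + (-7) = 32
σ = (1, 4, 2, 3): 28 + (-6) + 28 + 26 = 76
σ = (1, 4, 3, 2): 28 + (-6) + 19 + (-7) = 34
σ = (2, 1, 3, 4): 29 + 6 + 19 + (-6) = 48
σ = (2, 1, 4, 3): 29 + 6 + 10 + 26 = 71
σ = (2, 3, 1, 4): 29 + 1 + (-1) + (-6) = 23
σ = (2, 3, 4, 1): 29 + 1 + 10 + 27 = 67
σ = (2, 4, 1, 3): 29 + (-6) + (-1) + 26 = 48
σ = (2, 4, 3, 1): 29 + (-6) + 19 + 27 = 69
σ = (3, 1, 2, 4): 0 + 6 + 28 + (-6) = 28
σ = (3, 1, 4, 2): 0 + 6 + 10 + (-7) = 9
σ = (3, 2, 1, 4): 0 + (-7) + (-1) + (-6) = -14
σ = (3, 2, 4, 1): 0 + (-7) + 10 + 27 = 30
σ = (3, 4, 1, 2): 0 + (-6) + (-1) + (-7) = -14
σ = (3, 4, 2, 1): 0 + (-6) + 28 + 27 = 49
σ = (4, 1, 2, 3): 29 + 6 + 28 + 26 = 89
σ = (4, 1, 3, 2): 29 + 6 + 19 + (-7) = 47
σ = (4, 2, 1, 3): 29 + (-7) + (-1) + 26 = 47
σ = (4, 2, 3, 1): 29 + (-7) + 19 + 27 = 68
σ = (4, 3, 1, 2): 29 + 1 + (-1) + (-7) = 22
σ = (4, 3, 2, 1): 29 + 1 + 28 + 27 = 85
Optimal value attained by: σ = (3, 2, 1, 4).
Answer: det⊕(T) = -14; verdict: SINGULAR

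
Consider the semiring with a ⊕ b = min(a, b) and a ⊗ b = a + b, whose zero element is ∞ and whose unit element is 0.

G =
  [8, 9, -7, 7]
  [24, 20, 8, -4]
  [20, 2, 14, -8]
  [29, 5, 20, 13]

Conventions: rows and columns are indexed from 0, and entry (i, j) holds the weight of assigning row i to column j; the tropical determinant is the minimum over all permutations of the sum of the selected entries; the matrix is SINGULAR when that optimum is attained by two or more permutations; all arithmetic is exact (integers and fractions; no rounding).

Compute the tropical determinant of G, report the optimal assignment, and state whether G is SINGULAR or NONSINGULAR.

σ = (0, 1, 2, 3): 8 + 20 + 14 + 13 = 55
σ = (0, 1, 3, 2): 8 + 20 + (-8) + 20 = 40
σ = (0, 2, 1, 3): 8 + 8 + 2 + 13 = 31
σ = (0, 2, 3, 1): 8 + 8 + (-8) + 5 = 13
σ = (0, 3, 1, 2): 8 + (-4) + 2 + 20 = 26
σ = (0, 3, 2, 1): 8 + (-4) + 14 + 5 = 23
σ = (1, 0, 2, 3): 9 + 24 + 14 + 13 = 60
σ = (1, 0, 3, 2): 9 + 24 + (-8) + 20 = 45
σ = (1, 2, 0, 3): 9 + 8 + 20 + 13 = 50
σ = (1, 2, 3, 0): 9 + 8 + (-8) + 29 = 38
σ = (1, 3, 0, 2): 9 + (-4) + 20 + 20 = 45
σ = (1, 3, 2, 0): 9 + (-4) + 14 + 29 = 48
σ = (2, 0, 1, 3): (-7) + 24 + 2 + 13 = 32
σ = (2, 0, 3, 1): (-7) + 24 + (-8) + 5 = 14
σ = (2, 1, 0, 3): (-7) + 20 + 20 + 13 = 46
σ = (2, 1, 3, 0): (-7) + 20 + (-8) + 29 = 34
σ = (2, 3, 0, 1): (-7) + (-4) + 20 + 5 = 14
σ = (2, 3, 1, 0): (-7) + (-4) + 2 + 29 = 20
σ = (3, 0, 1, 2): 7 + 24 + 2 + 20 = 53
σ = (3, 0, 2, 1): 7 + 24 + 14 + 5 = 50
σ = (3, 1, 0, 2): 7 + 20 + 20 + 20 = 67
σ = (3, 1, 2, 0): 7 + 20 + 14 + 29 = 70
σ = (3, 2, 0, 1): 7 + 8 + 20 + 5 = 40
σ = (3, 2, 1, 0): 7 + 8 + 2 + 29 = 46
Optimal value attained by: σ = (0, 2, 3, 1).
Answer: det⊕(G) = 13; verdict: NONSINGULAR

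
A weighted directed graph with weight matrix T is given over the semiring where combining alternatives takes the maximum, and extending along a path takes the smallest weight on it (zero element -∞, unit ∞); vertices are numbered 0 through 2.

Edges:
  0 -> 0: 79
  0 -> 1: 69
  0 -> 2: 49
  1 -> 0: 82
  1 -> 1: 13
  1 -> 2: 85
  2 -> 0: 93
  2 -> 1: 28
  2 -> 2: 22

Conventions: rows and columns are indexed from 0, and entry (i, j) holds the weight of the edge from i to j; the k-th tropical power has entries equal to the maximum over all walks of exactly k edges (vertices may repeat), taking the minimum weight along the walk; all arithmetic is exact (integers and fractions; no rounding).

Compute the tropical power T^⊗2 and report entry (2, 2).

T^⊗2:
  [79, 69, 69]
  [85, 69, 49]
  [79, 69, 49]
Key observation: the optimum is the walk 2->0->2, with weight 93 min 49 = 49.
Optimal value attained by: walk 2->0->2.
Answer: (T^⊗2)[2][2] = 49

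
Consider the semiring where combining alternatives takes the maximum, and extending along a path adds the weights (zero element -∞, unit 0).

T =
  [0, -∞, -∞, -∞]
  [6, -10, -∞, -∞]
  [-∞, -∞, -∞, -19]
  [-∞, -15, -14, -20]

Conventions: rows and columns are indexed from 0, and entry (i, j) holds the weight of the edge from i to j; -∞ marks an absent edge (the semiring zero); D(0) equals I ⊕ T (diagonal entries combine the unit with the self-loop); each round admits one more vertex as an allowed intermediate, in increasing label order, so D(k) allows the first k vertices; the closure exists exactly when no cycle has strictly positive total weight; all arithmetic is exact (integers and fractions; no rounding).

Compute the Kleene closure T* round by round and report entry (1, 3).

D(0):
  [0, -∞, -∞, -∞]
  [6, 0, -∞, -∞]
  [-∞, -∞, 0, -19]
  [-∞, -15, -14, 0]
D(1):
  [0, -∞, -∞, -∞]
  [6, 0, -∞, -∞]
  [-∞, -∞, 0, -19]
  [-∞, -15, -14, 0]
D(2):
  [0, -∞, -∞, -∞]
  [6, 0, -∞, -∞]
  [-∞, -∞, 0, -19]
  [-9, -15, -14, 0]
D(3):
  [0, -∞, -∞, -∞]
  [6, 0, -∞, -∞]
  [-∞, -∞, 0, -19]
  [-9, -15, -14, 0]
D(4):
  [0, -∞, -∞, -∞]
  [6, 0, -∞, -∞]
  [-28, -34, 0, -19]
  [-9, -15, -14, 0]
Answer: T*[1][3] = -∞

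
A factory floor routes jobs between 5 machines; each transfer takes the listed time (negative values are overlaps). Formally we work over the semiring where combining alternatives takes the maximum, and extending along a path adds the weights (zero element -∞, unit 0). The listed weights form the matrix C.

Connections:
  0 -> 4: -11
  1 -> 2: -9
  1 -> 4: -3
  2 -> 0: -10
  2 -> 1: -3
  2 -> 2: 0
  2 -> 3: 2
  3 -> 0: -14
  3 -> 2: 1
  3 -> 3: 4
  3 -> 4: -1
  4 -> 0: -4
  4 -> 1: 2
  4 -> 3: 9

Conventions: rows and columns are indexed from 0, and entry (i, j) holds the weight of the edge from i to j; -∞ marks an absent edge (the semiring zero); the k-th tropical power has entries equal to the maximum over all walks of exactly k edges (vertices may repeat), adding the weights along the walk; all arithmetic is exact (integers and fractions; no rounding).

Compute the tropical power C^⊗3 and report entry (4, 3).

C^⊗2:
  [-15, -9, -∞, -2, -∞]
  [-7, -1, -9, 6, -∞]
  [-10, -3, 3, 6, 1]
  [-5, 1, 5, 8, 3]
  [-5, -∞, 10, 13, 8]
C^⊗3:
  [-16, -∞, -1, 2, -3]
  [-8, -12, 7, 10, 5]
  [-3, 3, 7, 10, 5]
  [-1, 5, 9, 12, 7]
  [4, 10, 14, 17, 12]
Key observation: the optimum is the walk 4->3->3->3, with weight 9 + 4 + 4 = 17.
Optimal value attained by: walk 4->3->3->3.
Answer: (C^⊗3)[4][3] = 17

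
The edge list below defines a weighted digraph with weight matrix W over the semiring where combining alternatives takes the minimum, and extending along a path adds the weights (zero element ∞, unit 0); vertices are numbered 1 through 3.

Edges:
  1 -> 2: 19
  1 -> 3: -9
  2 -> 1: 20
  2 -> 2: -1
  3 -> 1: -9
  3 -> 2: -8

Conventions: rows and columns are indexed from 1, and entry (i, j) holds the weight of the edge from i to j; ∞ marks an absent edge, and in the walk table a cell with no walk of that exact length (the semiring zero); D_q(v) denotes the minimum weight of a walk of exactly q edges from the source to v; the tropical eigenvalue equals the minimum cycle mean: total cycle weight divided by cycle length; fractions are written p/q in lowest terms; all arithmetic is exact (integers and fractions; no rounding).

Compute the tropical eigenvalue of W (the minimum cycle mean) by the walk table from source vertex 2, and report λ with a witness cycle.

q=0: [∞, 0, ∞]
q=1: [20, -1, ∞]
q=2: [19, -2, 11]
q=3: [2, -3, 10]
Optimal cycle mean attained by: cycle 1->3->1, total (-9) + (-9), length 2.
Answer: λ = -9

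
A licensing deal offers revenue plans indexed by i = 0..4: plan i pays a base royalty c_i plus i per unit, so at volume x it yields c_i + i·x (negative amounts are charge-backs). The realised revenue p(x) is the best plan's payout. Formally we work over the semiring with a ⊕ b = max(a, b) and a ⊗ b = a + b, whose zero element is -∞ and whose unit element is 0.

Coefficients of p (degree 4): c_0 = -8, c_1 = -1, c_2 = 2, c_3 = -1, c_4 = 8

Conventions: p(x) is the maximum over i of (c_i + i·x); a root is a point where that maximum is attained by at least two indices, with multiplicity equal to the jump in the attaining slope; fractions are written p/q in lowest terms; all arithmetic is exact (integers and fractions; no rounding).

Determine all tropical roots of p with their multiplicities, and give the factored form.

hull edge (i=0, c=-8) to (i=1, c=-1): slope 7, span 1
hull edge (i=1, c=-1) to (i=4, c=8): slope 3, span 3
Factored form: p(x) = 8 ⊗ (x ⊕ (-7)) ⊗ (x ⊕ (-3)) ⊗ (x ⊕ (-3)) ⊗ (x ⊕ (-3))
Answer: roots = -7 (mult 1), -3 (mult 3)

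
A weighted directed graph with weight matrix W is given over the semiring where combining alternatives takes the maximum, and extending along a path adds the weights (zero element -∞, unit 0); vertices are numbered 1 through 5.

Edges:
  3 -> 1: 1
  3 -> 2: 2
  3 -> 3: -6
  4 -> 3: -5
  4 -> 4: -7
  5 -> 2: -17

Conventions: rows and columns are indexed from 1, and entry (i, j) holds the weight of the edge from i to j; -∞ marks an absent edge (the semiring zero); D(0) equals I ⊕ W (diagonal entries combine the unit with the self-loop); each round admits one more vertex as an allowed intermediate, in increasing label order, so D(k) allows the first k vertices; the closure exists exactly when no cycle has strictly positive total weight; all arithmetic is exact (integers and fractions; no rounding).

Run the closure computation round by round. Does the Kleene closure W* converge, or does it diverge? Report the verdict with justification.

D(0):
  [0, -∞, -∞, -∞, -∞]
  [-∞, 0, -∞, -∞, -∞]
  [1, 2, 0, -∞, -∞]
  [-∞, -∞, -5, 0, -∞]
  [-∞, -17, -∞, -∞, 0]
D(1):
  [0, -∞, -∞, -∞, -∞]
  [-∞, 0, -∞, -∞, -∞]
  [1, 2, 0, -∞, -∞]
  [-∞, -∞, -5, 0, -∞]
  [-∞, -17, -∞, -∞, 0]
D(2):
  [0, -∞, -∞, -∞, -∞]
  [-∞, 0, -∞, -∞, -∞]
  [1, 2, 0, -∞, -∞]
  [-∞, -∞, -5, 0, -∞]
  [-∞, -17, -∞, -∞, 0]
D(3):
  [0, -∞, -∞, -∞, -∞]
  [-∞, 0, -∞, -∞, -∞]
  [1, 2, 0, -∞, -∞]
  [-4, -3, -5, 0, -∞]
  [-∞, -17, -∞, -∞, 0]
D(4):
  [0, -∞, -∞, -∞, -∞]
  [-∞, 0, -∞, -∞, -∞]
  [1, 2, 0, -∞, -∞]
  [-4, -3, -5, 0, -∞]
  [-∞, -17, -∞, -∞, 0]
D(5):
  [0, -∞, -∞, -∞, -∞]
  [-∞, 0, -∞, -∞, -∞]
  [1, 2, 0, -∞, -∞]
  [-4, -3, -5, 0, -∞]
  [-∞, -17, -∞, -∞, 0]
Key observation: every diagonal entry stays at the unit through all rounds, so no improving cycle exists.
Answer: CONVERGES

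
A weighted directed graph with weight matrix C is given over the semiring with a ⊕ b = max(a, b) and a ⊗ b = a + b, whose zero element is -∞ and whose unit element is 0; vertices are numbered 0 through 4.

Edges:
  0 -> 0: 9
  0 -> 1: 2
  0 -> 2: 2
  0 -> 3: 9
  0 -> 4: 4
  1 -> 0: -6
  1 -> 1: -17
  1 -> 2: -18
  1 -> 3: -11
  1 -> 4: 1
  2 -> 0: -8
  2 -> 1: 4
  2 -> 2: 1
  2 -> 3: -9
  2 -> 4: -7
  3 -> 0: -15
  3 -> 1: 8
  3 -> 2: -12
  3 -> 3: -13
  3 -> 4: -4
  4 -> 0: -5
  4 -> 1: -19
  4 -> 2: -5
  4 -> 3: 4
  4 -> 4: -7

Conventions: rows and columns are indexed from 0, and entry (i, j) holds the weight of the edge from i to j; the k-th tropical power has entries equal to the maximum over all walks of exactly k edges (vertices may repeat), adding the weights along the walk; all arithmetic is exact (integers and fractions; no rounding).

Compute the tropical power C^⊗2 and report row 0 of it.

C^⊗2:
  [18, 17, 11, 18, 13]
  [3, -3, -4, 5, -2]
  [1, 5, 2, 1, 5]
  [2, -5, -9, 0, 9]
  [4, 12, -3, 4, 0]
Answer: row 0 of C^⊗2 = [18, 17, 11, 18, 13]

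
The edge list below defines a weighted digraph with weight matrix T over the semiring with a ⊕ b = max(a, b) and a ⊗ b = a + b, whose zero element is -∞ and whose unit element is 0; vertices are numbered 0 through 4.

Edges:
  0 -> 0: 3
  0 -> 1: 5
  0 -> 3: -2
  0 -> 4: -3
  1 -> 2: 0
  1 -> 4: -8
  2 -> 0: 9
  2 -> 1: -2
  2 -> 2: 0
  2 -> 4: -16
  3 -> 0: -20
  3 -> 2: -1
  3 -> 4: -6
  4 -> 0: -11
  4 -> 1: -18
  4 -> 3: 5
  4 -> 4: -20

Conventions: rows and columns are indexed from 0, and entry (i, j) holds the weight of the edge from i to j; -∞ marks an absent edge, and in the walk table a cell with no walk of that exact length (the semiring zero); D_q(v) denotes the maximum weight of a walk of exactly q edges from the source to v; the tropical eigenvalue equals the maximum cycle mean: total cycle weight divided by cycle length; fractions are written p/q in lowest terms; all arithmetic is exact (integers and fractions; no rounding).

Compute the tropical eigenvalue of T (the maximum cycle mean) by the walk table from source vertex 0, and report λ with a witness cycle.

q=0: [0, -∞, -∞, -∞, -∞]
q=1: [3, 5, -∞, -2, -3]
q=2: [6, 8, 5, 2, 0]
q=3: [14, 11, 8, 5, 3]
q=4: [17, 19, 11, 12, 11]
q=5: [20, 22, 19, 16, 14]
Optimal cycle mean attained by: cycle 0->1->2->0, total 5 + 0 + 9, length 3.
Answer: λ = 14/3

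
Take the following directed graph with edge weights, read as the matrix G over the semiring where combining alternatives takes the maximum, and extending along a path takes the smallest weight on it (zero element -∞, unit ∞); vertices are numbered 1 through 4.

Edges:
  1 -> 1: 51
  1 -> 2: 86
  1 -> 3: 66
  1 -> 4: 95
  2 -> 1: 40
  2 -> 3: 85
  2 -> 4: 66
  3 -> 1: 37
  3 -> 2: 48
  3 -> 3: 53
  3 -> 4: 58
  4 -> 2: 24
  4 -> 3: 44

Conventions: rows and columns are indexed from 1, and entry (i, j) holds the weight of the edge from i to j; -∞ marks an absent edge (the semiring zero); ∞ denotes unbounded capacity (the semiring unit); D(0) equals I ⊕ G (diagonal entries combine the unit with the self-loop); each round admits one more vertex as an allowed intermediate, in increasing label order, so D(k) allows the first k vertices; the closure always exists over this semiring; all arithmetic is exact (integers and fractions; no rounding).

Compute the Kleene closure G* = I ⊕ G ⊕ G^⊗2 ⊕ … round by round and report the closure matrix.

D(0):
  [∞, 86, 66, 95]
  [40, ∞, 85, 66]
  [37, 48, ∞, 58]
  [-∞, 24, 44, ∞]
D(1):
  [∞, 86, 66, 95]
  [40, ∞, 85, 66]
  [37, 48, ∞, 58]
  [-∞, 24, 44, ∞]
D(2):
  [∞, 86, 85, 95]
  [40, ∞, 85, 66]
  [40, 48, ∞, 58]
  [24, 24, 44, ∞]
D(3):
  [∞, 86, 85, 95]
  [40, ∞, 85, 66]
  [40, 48, ∞, 58]
  [40, 44, 44, ∞]
D(4):
  [∞, 86, 85, 95]
  [40, ∞, 85, 66]
  [40, 48, ∞, 58]
  [40, 44, 44, ∞]
Answer: G* = [[∞, 86, 85, 95], [40, ∞, 85, 66], [40, 48, ∞, 58], [40, 44, 44, ∞]]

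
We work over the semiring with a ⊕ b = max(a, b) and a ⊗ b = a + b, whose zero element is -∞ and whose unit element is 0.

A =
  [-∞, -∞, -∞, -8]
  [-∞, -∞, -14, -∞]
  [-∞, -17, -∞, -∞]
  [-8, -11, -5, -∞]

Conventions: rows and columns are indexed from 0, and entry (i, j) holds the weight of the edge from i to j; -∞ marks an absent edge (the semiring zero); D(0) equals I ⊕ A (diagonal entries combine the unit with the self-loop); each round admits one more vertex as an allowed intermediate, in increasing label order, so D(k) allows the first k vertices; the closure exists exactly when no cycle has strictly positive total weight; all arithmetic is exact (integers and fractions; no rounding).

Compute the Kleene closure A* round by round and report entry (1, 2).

D(0):
  [0, -∞, -∞, -8]
  [-∞, 0, -14, -∞]
  [-∞, -17, 0, -∞]
  [-8, -11, -5, 0]
D(1):
  [0, -∞, -∞, -8]
  [-∞, 0, -14, -∞]
  [-∞, -17, 0, -∞]
  [-8, -11, -5, 0]
D(2):
  [0, -∞, -∞, -8]
  [-∞, 0, -14, -∞]
  [-∞, -17, 0, -∞]
  [-8, -11, -5, 0]
D(3):
  [0, -∞, -∞, -8]
  [-∞, 0, -14, -∞]
  [-∞, -17, 0, -∞]
  [-8, -11, -5, 0]
D(4):
  [0, -19, -13, -8]
  [-∞, 0, -14, -∞]
  [-∞, -17, 0, -∞]
  [-8, -11, -5, 0]
Answer: A*[1][2] = -14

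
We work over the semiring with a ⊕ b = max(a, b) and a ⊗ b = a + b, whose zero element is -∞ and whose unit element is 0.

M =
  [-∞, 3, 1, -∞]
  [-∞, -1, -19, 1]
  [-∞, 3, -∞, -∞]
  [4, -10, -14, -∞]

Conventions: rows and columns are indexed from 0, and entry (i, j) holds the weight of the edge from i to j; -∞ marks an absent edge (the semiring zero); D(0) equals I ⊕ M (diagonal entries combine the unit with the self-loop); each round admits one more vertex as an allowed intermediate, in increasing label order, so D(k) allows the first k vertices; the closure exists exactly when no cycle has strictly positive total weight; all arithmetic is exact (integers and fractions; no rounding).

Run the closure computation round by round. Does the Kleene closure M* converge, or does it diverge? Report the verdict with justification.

D(0):
  [0, 3, 1, -∞]
  [-∞, 0, -19, 1]
  [-∞, 3, 0, -∞]
  [4, -10, -14, 0]
D(1):
  [0, 3, 1, -∞]
  [-∞, 0, -19, 1]
  [-∞, 3, 0, -∞]
  [4, 7, 5, 0]
Detection: at round 2, diagonal entry (3, 3) turns strictly positive.
Key observation: the cycle 3->0->1->3 has total weight 4 + 3 + 1, which is strictly positive.
Answer: DIVERGES — positive cycle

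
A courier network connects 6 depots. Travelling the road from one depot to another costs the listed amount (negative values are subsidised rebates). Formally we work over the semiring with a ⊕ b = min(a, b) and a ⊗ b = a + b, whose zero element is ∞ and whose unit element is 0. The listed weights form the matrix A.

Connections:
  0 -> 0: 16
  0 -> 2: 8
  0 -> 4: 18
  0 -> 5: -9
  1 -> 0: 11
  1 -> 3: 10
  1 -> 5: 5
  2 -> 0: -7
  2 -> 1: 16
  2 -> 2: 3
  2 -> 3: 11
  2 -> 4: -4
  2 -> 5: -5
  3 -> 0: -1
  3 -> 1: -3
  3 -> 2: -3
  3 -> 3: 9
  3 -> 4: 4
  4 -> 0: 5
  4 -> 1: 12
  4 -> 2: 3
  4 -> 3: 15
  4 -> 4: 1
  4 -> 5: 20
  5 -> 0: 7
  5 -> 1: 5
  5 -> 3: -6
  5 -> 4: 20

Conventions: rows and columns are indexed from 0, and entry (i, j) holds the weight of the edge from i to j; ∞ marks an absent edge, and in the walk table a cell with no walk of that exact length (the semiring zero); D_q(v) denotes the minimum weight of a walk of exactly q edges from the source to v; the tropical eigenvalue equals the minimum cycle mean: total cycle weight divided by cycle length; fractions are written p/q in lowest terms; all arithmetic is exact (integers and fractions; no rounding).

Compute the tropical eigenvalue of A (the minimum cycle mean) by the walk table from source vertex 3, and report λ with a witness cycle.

q=0: [∞, ∞, ∞, 0, ∞, ∞]
q=1: [-1, -3, -3, 9, 4, ∞]
q=2: [-10, 6, 0, 7, -7, -10]
q=3: [-7, -5, -4, -16, -6, -19]
q=4: [-17, -19, -19, -25, -12, -16]
q=5: [-26, -28, -28, -22, -23, -26]
q=6: [-35, -25, -25, -32, -32, -35]
Optimal cycle mean attained by: cycle 0->5->3->2->0, total (-9) + (-6) + (-3) + (-7), length 4.
Answer: λ = -25/4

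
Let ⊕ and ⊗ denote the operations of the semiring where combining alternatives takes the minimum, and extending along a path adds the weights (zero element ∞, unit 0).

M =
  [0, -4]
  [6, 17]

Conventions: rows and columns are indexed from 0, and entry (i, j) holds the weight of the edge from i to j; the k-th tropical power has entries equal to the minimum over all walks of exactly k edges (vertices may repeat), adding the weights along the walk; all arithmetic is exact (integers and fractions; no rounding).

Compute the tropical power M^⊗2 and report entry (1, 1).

M^⊗2:
  [0, -4]
  [6, 2]
Key observation: the optimum is the walk 1->0->1, with weight 6 + (-4) = 2.
Optimal value attained by: walk 1->0->1.
Answer: (M^⊗2)[1][1] = 2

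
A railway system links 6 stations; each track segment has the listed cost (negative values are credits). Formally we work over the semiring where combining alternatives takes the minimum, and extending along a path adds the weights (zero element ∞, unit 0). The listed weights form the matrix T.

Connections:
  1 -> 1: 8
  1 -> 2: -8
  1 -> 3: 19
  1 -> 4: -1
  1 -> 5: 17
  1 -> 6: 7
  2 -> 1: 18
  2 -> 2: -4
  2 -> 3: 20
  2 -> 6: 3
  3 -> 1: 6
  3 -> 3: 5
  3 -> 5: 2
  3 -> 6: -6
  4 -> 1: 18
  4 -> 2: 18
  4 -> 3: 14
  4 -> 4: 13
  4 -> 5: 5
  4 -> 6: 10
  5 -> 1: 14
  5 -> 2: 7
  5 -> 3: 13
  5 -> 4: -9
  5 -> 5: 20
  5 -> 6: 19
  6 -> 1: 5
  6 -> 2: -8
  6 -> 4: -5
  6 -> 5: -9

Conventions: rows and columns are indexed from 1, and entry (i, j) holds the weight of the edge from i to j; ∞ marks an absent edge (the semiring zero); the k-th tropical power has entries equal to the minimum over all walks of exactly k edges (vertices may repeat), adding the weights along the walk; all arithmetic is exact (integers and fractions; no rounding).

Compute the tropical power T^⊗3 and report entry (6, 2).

T^⊗2:
  [10, -12, 12, 2, -2, -5]
  [8, -8, 16, -2, -6, -1]
  [-1, -14, 10, -11, -15, -1]
  [15, 2, 18, -4, 1, 8]
  [9, 3, 5, 4, -4, 1]
  [5, -12, 4, -18, 0, -5]
T^⊗3:
  [0, -16, 8, -11, -14, -9]
  [4, -12, 7, -15, -10, -5]
  [-1, -18, -2, -24, -10, -11]
  [13, -2, 10, -8, -1, 5]
  [6, -7, 9, -13, -8, -1]
  [0, -16, -4, -10, -14, -9]
Key observation: the optimum is the walk 6->2->2->2, with weight (-8) + (-4) + (-4) = -16.
Optimal value attained by: walk 6->2->2->2.
Answer: (T^⊗3)[6][2] = -16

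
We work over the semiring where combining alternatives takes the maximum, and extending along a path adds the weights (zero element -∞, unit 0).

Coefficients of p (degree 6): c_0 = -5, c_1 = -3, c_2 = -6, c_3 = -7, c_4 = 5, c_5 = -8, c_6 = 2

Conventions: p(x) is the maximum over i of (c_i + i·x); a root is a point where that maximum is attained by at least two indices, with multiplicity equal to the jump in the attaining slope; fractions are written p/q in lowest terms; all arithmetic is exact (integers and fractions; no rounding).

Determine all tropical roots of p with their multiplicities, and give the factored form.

hull edge (i=0, c=-5) to (i=4, c=5): slope 5/2, span 4
hull edge (i=4, c=5) to (i=6, c=2): slope -3/2, span 2
Factored form: p(x) = 2 ⊗ (x ⊕ (-5/2)) ⊗ (x ⊕ (-5/2)) ⊗ (x ⊕ (-5/2)) ⊗ (x ⊕ (-5/2)) ⊗ (x ⊕ 3/2) ⊗ (x ⊕ 3/2)
Answer: roots = -5/2 (mult 4), 3/2 (mult 2)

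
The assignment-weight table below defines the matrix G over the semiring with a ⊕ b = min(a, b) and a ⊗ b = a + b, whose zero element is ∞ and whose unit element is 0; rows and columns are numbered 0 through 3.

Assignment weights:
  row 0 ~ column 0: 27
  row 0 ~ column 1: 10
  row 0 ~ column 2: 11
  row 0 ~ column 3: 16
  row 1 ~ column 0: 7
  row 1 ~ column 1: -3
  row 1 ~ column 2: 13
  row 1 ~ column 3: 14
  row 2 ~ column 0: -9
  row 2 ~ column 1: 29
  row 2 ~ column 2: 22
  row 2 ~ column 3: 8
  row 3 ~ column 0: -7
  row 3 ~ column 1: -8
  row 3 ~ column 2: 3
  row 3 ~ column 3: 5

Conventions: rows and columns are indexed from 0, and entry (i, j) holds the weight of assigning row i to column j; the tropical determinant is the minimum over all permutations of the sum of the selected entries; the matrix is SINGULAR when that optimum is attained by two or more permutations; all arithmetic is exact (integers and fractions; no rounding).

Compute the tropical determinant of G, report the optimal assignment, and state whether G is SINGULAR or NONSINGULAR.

σ = (0, 1, 2, 3): 27 + (-3) + 22 + 5 = 51
σ = (0, 1, 3, 2): 27 + (-3) + 8 + 3 = 35
σ = (0, 2, 1, 3): 27 + 13 + 29 + 5 = 74
σ = (0, 2, 3, 1): 27 + 13 + 8 + (-8) = 40
σ = (0, 3, 1, 2): 27 + 14 + 29 + 3 = 73
σ = (0, 3, 2, 1): 27 + 14 + 22 + (-8) = 55
σ = (1, 0, 2, 3): 10 + 7 + 22 + 5 = 44
σ = (1, 0, 3, 2): 10 + 7 + 8 + 3 = 28
σ = (1, 2, 0, 3): 10 + 13 + (-9) + 5 = 19
σ = (1, 2, 3, 0): 10 + 13 + 8 + (-7) = 24
σ = (1, 3, 0, 2): 10 + 14 + (-9) + 3 = 18
σ = (1, 3, 2, 0): 10 + 14 + 22 + (-7) = 39
σ = (2, 0, 1, 3): 11 + 7 + 29 + 5 = 52
σ = (2, 0, 3, 1): 11 + 7 + 8 + (-8) = 18
σ = (2, 1, 0, 3): 11 + (-3) + (-9) + 5 = 4
σ = (2, 1, 3, 0): 11 + (-3) + 8 + (-7) = 9
σ = (2, 3, 0, 1): 11 + 14 + (-9) + (-8) = 8
σ = (2, 3, 1, 0): 11 + 14 + 29 + (-7) = 47
σ = (3, 0, 1, 2): 16 + 7 + 29 + 3 = 55
σ = (3, 0, 2, 1): 16 + 7 + 22 + (-8) = 37
σ = (3, 1, 0, 2): 16 + (-3) + (-9) + 3 = 7
σ = (3, 1, 2, 0): 16 + (-3) + 22 + (-7) = 28
σ = (3, 2, 0, 1): 16 + 13 + (-9) + (-8) = 12
σ = (3, 2, 1, 0): 16 + 13 + 29 + (-7) = 51
Optimal value attained by: σ = (2, 1, 0, 3).
Answer: det⊕(G) = 4; verdict: NONSINGULAR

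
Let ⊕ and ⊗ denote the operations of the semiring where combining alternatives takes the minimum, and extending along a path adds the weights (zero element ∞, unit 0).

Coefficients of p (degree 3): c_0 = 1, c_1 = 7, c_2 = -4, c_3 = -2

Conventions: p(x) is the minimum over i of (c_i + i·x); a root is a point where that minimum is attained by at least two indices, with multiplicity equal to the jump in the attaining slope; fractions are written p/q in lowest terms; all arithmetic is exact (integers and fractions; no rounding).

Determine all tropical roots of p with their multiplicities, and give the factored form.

hull edge (i=0, c=1) to (i=2, c=-4): slope -5/2, span 2
hull edge (i=2, c=-4) to (i=3, c=-2): slope 2, span 1
Factored form: p(x) = -2 ⊗ (x ⊕ (-2)) ⊗ (x ⊕ 5/2) ⊗ (x ⊕ 5/2)
Answer: roots = -2 (mult 1), 5/2 (mult 2)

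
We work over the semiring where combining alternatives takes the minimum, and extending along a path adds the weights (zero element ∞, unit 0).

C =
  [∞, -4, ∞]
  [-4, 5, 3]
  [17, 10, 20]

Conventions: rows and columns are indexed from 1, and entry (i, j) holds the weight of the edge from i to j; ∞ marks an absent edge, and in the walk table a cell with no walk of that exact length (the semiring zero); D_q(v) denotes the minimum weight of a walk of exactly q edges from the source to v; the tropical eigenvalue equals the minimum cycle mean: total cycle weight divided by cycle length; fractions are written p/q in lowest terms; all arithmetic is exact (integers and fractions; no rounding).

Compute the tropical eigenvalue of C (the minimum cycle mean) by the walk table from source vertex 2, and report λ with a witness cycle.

q=0: [∞, 0, ∞]
q=1: [-4, 5, 3]
q=2: [1, -8, 8]
q=3: [-12, -3, -5]
Optimal cycle mean attained by: cycle 1->2->1, total (-4) + (-4), length 2.
Answer: λ = -4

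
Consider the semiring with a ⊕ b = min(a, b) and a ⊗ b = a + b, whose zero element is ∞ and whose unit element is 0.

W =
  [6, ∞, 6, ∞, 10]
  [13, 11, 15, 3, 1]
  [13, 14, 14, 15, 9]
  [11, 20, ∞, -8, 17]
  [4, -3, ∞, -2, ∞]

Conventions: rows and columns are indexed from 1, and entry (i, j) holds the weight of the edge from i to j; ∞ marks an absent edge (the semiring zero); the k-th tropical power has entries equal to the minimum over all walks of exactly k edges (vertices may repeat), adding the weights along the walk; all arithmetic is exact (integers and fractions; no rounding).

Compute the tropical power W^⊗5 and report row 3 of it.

W^⊗2:
  [12, 7, 12, 8, 15]
  [5, -2, 19, -5, 12]
  [13, 6, 19, 7, 15]
  [3, 12, 17, -16, 9]
  [9, 8, 10, -10, -2]
W^⊗3:
  [18, 12, 18, 0, 8]
  [6, 9, 11, -13, -1]
  [18, 12, 19, -1, 7]
  [-5, 4, 9, -24, 1]
  [1, -5, 15, -18, 7]
W^⊗4:
  [11, 5, 24, -8, 13]
  [-2, -4, 12, -21, 4]
  [10, 4, 24, -9, 13]
  [-13, -4, 1, -32, -7]
  [-7, 2, 7, -26, -4]
W^⊗5:
  [3, 10, 17, -16, 6]
  [-10, -1, 4, -29, -4]
  [2, 10, 16, -17, 5]
  [-21, -12, -7, -40, -15]
  [-15, -7, -1, -34, -9]
Answer: row 3 of W^⊗5 = [2, 10, 16, -17, 5]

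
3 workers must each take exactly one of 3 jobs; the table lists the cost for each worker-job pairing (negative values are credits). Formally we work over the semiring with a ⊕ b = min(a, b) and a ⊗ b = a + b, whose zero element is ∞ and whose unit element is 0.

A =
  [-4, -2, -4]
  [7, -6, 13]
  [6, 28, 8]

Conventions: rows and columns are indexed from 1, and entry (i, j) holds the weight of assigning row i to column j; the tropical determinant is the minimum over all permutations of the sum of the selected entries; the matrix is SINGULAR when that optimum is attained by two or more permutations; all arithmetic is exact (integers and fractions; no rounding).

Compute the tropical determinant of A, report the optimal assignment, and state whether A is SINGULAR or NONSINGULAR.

σ = (1, 2, 3): (-4) + (-6) + 8 = -2
σ = (1, 3, 2): (-4) + 13 + 28 = 37
σ = (2, 1, 3): (-2) + 7 + 8 = 13
σ = (2, 3, 1): (-2) + 13 + 6 = 17
σ = (3, 1, 2): (-4) + 7 + 28 = 31
σ = (3, 2, 1): (-4) + (-6) + 6 = -4
Optimal value attained by: σ = (3, 2, 1).
Answer: det⊕(A) = -4; verdict: NONSINGULAR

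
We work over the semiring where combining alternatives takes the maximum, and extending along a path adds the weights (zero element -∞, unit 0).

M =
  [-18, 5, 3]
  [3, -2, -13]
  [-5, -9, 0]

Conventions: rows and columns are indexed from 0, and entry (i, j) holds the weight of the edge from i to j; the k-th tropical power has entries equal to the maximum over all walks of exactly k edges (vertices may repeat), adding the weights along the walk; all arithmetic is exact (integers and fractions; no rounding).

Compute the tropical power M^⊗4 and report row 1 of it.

M^⊗2:
  [8, 3, 3]
  [1, 8, 6]
  [-5, 0, 0]
M^⊗3:
  [6, 13, 11]
  [11, 6, 6]
  [3, 0, 0]
M^⊗4:
  [16, 11, 11]
  [9, 16, 14]
  [3, 8, 6]
Answer: row 1 of M^⊗4 = [9, 16, 14]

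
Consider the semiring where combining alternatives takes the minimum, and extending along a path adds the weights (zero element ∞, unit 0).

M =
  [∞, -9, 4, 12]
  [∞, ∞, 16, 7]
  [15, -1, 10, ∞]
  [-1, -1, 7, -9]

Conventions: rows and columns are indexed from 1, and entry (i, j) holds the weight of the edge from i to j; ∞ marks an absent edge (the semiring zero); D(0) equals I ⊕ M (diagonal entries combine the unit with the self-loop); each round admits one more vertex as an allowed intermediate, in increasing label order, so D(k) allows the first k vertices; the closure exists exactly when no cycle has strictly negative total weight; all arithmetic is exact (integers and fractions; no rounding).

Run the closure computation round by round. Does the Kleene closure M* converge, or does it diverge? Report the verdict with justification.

Detection: at round 0, diagonal entry (4, 4) turns strictly negative.
Key observation: the cycle 4->4 has total weight (-9), which is strictly negative.
Answer: DIVERGES — negative cycle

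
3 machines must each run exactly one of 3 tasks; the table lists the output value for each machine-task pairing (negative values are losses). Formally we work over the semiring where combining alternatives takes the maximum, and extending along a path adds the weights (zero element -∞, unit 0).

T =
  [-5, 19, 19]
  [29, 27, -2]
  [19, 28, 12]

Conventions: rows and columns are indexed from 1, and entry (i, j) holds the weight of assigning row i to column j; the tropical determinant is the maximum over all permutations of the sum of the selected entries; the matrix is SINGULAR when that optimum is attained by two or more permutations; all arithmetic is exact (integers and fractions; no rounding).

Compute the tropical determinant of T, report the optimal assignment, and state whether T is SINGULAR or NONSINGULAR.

σ = (1, 2, 3): (-5) + 27 + 12 = 34
σ = (1, 3, 2): (-5) + (-2) + 28 = 21
σ = (2, 1, 3): 19 + 29 + 12 = 60
σ = (2, 3, 1): 19 + (-2) + 19 = 36
σ = (3, 1, 2): 19 + 29 + 28 = 76
σ = (3, 2, 1): 19 + 27 + 19 = 65
Optimal value attained by: σ = (3, 1, 2).
Answer: det⊕(T) = 76; verdict: NONSINGULAR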